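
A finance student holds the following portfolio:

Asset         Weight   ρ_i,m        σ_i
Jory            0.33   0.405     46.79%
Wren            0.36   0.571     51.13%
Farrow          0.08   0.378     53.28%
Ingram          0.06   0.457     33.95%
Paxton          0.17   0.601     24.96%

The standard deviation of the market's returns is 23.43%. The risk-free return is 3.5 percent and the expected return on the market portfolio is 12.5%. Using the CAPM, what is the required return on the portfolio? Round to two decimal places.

11.90%

β_Jory = 0.405 × 46.79% / 23.43% = 0.8088
β_Wren = 0.571 × 51.13% / 23.43% = 1.2461
β_Farrow = 0.378 × 53.28% / 23.43% = 0.8596
β_Ingram = 0.457 × 33.95% / 23.43% = 0.6622
β_Paxton = 0.601 × 24.96% / 23.43% = 0.6402
β_P = Σ w_i β_i = 0.33×0.8088 + 0.36×1.2461 + 0.08×0.8596 + 0.06×0.6622 + 0.17×0.6402 = 0.9328
MRP = 12.5% − 3.5% = 9.00%
E(R_P) = R_f + β_P × MRP = 3.5% + 0.9328 × 9.0% = 11.90%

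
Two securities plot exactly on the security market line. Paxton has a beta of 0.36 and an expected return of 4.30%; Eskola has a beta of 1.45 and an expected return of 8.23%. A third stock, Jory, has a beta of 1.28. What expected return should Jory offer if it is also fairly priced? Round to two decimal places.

MRP (SML slope) = (8.23% − 4.30%) / (1.45 − 0.36) = 3.93% / 1.09 = 3.6055%
R_f (intercept) = 4.30% − 0.36 × 3.6055% = 3.0020%
E(R_Jory) = R_f + β × MRP = 3.0020% + 1.28 × 3.6055% = 7.62%

7.62%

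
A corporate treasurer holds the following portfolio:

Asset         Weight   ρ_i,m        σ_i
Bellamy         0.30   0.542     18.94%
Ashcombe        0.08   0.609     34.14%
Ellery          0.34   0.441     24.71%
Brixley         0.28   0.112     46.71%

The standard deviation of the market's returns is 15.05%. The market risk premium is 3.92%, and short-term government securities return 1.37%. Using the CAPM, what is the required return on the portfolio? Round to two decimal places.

3.95%

β_Bellamy = 0.542 × 18.94% / 15.05% = 0.6821
β_Ashcombe = 0.609 × 34.14% / 15.05% = 1.3815
β_Ellery = 0.441 × 24.71% / 15.05% = 0.7241
β_Brixley = 0.112 × 46.71% / 15.05% = 0.3476
β_P = Σ w_i β_i = 0.30×0.6821 + 0.08×1.3815 + 0.34×0.7241 + 0.28×0.3476 = 0.6587
E(R_P) = R_f + β_P × MRP = 1.37% + 0.6587 × 3.92% = 3.95%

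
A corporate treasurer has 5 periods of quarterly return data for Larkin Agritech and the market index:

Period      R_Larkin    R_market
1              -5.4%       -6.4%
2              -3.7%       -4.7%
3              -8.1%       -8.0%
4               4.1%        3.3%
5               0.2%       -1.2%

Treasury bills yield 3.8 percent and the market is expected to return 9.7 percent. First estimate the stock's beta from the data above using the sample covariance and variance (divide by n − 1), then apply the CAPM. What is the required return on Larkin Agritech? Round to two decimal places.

10.03%

Mean R_i = (-5.4 − 3.7 − 8.1 + 4.1 + 0.2) / 5 = -2.5800%
Mean R_m = (-6.4 − 4.7 − 8.0 + 3.3 − 1.2) / 5 = -3.4000%
Σ(R_i − R̄_i)(R_m − R̄_m) = 86.1800  ⇒  Cov = 86.1800 / 4 = 21.5450
Σ(R_m − R̄_m)² = 81.5800  ⇒  Var(R_m) = 81.5800 / 4 = 20.3950
β = Cov / Var(R_m) = 21.5450 / 20.3950 = 1.0564
MRP = 9.7% − 3.8% = 5.90%
E(R) = R_f + β × MRP = 3.8% + 1.0564 × 5.9% = 10.03%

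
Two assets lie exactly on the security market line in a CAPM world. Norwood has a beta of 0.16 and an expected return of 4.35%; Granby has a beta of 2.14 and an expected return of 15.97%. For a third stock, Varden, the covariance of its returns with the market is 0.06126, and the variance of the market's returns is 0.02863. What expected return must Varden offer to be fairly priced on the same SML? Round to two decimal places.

MRP = (15.97% − 4.35%) / (2.14 − 0.16) = 5.8687%
R_f = 4.35% − 0.16 × 5.8687% = 3.4110%
β_Varden = Cov / Var(R_m) = 0.06126 / 0.02863 = 2.1397
E(R_Varden) = R_f + β × MRP = 3.4110% + 2.1397 × 5.8687% = 15.97%

15.97%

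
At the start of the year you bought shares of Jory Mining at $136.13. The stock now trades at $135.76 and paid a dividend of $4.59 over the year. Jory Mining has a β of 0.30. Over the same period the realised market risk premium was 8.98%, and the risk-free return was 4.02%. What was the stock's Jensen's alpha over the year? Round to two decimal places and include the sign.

-3.61%

Realised HPR = (P1 + D1 − P0) / P0 = (135.76 + 4.59 − 136.13) / 136.13 = 4.22 / 136.13 = 3.1000%
CAPM required = R_f + β·MRP = 4.02% + 0.30 × 8.98% = 6.7140%
α = realised − required = 3.1000% − 6.7140% = -3.61%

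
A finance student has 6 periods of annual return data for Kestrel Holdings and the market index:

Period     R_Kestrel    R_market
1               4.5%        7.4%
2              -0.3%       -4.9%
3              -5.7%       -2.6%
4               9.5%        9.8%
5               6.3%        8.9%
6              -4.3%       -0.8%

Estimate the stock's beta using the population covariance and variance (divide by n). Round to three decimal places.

Mean R_i = (4.5 − 0.3 − 5.7 + 9.5 + 6.3 − 4.3) / 6 = 1.6667%
Mean R_m = (7.4 − 4.9 − 2.6 + 9.8 + 8.9 − 0.8) / 6 = 2.9667%
Σ(R_i − R̄_i)(R_m − R̄_m) = 172.5333  ⇒  Cov = 172.5333 / 6 = 28.7556
Σ(R_m − R̄_m)² = 208.6133  ⇒  Var(R_m) = 208.6133 / 6 = 34.7689
β = Cov / Var(R_m) = 28.7556 / 34.7689 = 0.8270

0.827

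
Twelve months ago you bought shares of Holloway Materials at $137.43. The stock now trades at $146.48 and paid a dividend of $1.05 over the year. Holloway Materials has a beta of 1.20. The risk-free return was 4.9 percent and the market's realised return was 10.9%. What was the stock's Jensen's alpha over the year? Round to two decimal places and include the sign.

-4.75%

Realised HPR = (P1 + D1 − P0) / P0 = (146.48 + 1.05 − 137.43) / 137.43 = 10.10 / 137.43 = 7.3492%
MRP = 10.9% − 4.9% = 6.00%
CAPM required = R_f + β·MRP = 4.9% + 1.20 × 6.0% = 12.1000%
α = realised − required = 7.3492% − 12.1000% = -4.75%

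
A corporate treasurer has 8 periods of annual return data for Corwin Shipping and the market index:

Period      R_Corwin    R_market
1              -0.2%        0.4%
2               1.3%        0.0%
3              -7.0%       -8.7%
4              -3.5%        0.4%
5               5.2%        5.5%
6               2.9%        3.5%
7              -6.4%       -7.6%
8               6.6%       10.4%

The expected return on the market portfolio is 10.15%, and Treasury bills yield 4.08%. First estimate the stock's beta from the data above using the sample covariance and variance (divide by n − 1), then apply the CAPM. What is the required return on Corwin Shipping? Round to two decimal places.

8.72%

Mean R_i = (-0.2 + 1.3 − 7.0 − 3.5 + 5.2 + 2.9 − 6.4 + 6.6) / 8 = -0.1375%
Mean R_m = (0.4 + 0.0 − 8.7 + 0.4 + 5.5 + 3.5 − 7.6 + 10.4) / 8 = 0.4875%
Σ(R_i − R̄_i)(R_m − R̄_m) = 215.9863  ⇒  Cov = 215.9863 / 7 = 30.8552
Σ(R_m − R̄_m)² = 282.5288  ⇒  Var(R_m) = 282.5288 / 7 = 40.3613
β = Cov / Var(R_m) = 30.8552 / 40.3613 = 0.7645
MRP = 10.15% − 4.08% = 6.07%
E(R) = R_f + β × MRP = 4.08% + 0.7645 × 6.07% = 8.72%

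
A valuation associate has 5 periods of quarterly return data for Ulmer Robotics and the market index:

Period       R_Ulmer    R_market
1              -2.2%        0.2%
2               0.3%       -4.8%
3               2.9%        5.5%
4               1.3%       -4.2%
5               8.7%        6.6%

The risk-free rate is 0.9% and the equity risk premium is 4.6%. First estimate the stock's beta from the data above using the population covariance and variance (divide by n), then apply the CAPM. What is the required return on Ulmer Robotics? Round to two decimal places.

3.31%

Mean R_i = (-2.2 + 0.3 + 2.9 + 1.3 + 8.7) / 5 = 2.2000%
Mean R_m = (0.2 − 4.8 + 5.5 − 4.2 + 6.6) / 5 = 0.6600%
Σ(R_i − R̄_i)(R_m − R̄_m) = 58.7700  ⇒  Cov = 58.7700 / 5 = 11.7540
Σ(R_m − R̄_m)² = 112.3520  ⇒  Var(R_m) = 112.3520 / 5 = 22.4704
β = Cov / Var(R_m) = 11.7540 / 22.4704 = 0.5231
E(R) = R_f + β × MRP = 0.9% + 0.5231 × 4.6% = 3.31%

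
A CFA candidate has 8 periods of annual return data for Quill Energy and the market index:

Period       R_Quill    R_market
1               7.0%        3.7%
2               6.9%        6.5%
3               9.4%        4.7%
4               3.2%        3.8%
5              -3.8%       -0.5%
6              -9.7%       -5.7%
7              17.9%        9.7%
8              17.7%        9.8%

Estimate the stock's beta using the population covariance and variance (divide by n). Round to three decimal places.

1.799

Mean R_i = (7.0 + 6.9 + 9.4 + 3.2 − 3.8 − 9.7 + 17.9 + 17.7) / 8 = 6.0750%
Mean R_m = (3.7 + 6.5 + 4.7 + 3.8 − 0.5 − 5.7 + 9.7 + 9.8) / 8 = 4.0000%
Σ(R_i − R̄_i)(R_m − R̄_m) = 336.9700  ⇒  Cov = 336.9700 / 8 = 42.1213
Σ(R_m − R̄_m)² = 187.3400  ⇒  Var(R_m) = 187.3400 / 8 = 23.4175
β = Cov / Var(R_m) = 42.1213 / 23.4175 = 1.7987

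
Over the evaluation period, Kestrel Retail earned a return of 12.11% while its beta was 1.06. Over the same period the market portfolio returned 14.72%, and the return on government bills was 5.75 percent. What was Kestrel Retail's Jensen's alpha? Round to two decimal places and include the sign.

-3.15%

Market excess return = 14.72% − 5.75% = 8.97%
CAPM benchmark = R_f + β(R_m − R_f) = 5.75% + 1.06 × 8.97% = 15.2582%
α = actual − benchmark = 12.11% − 15.2582% = -3.15%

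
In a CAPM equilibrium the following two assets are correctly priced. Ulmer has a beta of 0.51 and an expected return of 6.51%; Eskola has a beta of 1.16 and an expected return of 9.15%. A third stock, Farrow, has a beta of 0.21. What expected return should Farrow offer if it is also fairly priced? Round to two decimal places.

5.29%

MRP (SML slope) = (9.15% − 6.51%) / (1.16 − 0.51) = 2.64% / 0.65 = 4.0615%
R_f (intercept) = 6.51% − 0.51 × 4.0615% = 4.4386%
E(R_Farrow) = R_f + β × MRP = 4.4386% + 0.21 × 4.0615% = 5.29%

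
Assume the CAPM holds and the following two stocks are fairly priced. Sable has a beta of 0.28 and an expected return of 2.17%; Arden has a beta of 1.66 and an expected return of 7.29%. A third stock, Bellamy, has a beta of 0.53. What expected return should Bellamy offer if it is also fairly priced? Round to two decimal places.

3.10%

MRP (SML slope) = (7.29% − 2.17%) / (1.66 − 0.28) = 5.12% / 1.38 = 3.7101%
R_f (intercept) = 2.17% − 0.28 × 3.7101% = 1.1312%
E(R_Bellamy) = R_f + β × MRP = 1.1312% + 0.53 × 3.7101% = 3.10%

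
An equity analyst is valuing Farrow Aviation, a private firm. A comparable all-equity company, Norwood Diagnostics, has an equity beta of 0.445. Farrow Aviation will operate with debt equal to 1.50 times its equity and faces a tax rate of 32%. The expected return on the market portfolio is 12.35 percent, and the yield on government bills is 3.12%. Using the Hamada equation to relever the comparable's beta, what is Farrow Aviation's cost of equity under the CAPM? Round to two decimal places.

β_L = β_U × [1 + (1 − t)(D/E)] = 0.445 × [1 + (1 − 0.32) × 1.50]
    = 0.445 × [1 + 0.68 × 1.50] = 0.445 × 2.0200 = 0.8989
MRP = 12.35% − 3.12% = 9.23%
E(R) = R_f + β_L × MRP = 3.12% + 0.8989 × 9.23% = 11.42%

11.42%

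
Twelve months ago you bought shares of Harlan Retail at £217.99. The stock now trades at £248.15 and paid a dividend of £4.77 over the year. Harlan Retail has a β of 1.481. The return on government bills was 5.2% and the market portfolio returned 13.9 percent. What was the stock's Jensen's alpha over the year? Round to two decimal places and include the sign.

Realised HPR = (P1 + D1 − P0) / P0 = (248.15 + 4.77 − 217.99) / 217.99 = 34.93 / 217.99 = 16.0237%
MRP = 13.9% − 5.2% = 8.70%
CAPM required = R_f + β·MRP = 5.2% + 1.481 × 8.7% = 18.0847%
α = realised − required = 16.0237% − 18.0847% = -2.06%

-2.06%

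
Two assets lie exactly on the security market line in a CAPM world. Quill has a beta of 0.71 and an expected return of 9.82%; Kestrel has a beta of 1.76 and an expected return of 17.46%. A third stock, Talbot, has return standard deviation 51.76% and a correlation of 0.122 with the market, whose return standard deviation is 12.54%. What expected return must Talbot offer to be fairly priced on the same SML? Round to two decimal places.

8.32%

MRP = (17.46% − 9.82%) / (1.76 − 0.71) = 7.2762%
R_f = 9.82% − 0.71 × 7.2762% = 4.6539%
β_Talbot = ρ·σ_i/σ_m = 0.122 × 51.76 / 12.54 = 0.5036
E(R_Talbot) = R_f + β × MRP = 4.6539% + 0.5036 × 7.2762% = 8.32%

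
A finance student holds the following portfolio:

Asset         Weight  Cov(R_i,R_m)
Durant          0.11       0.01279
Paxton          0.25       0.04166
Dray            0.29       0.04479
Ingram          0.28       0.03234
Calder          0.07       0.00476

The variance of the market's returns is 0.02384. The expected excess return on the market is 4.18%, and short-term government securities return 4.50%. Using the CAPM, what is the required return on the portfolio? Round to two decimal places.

10.50%

β_Durant = 0.01279 / 0.02384 = 0.5365
β_Paxton = 0.04166 / 0.02384 = 1.7475
β_Dray = 0.04479 / 0.02384 = 1.8788
β_Ingram = 0.03234 / 0.02384 = 1.3565
β_Calder = 0.00476 / 0.02384 = 0.1997
β_P = Σ w_i β_i = 0.11×0.5365 + 0.25×1.7475 + 0.29×1.8788 + 0.28×1.3565 + 0.07×0.1997 = 1.4345
E(R_P) = R_f + β_P × MRP = 4.50% + 1.4345 × 4.18% = 10.50%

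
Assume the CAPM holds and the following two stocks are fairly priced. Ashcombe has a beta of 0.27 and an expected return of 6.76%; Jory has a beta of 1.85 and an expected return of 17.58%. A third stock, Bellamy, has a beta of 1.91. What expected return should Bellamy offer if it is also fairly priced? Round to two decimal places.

17.99%

MRP (SML slope) = (17.58% − 6.76%) / (1.85 − 0.27) = 10.82% / 1.58 = 6.8481%
R_f (intercept) = 6.76% − 0.27 × 6.8481% = 4.9110%
E(R_Bellamy) = R_f + β × MRP = 4.9110% + 1.91 × 6.8481% = 17.99%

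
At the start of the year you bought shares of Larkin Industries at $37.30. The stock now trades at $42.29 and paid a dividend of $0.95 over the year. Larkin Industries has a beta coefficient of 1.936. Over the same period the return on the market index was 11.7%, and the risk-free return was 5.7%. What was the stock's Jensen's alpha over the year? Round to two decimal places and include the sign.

-1.39%

Realised HPR = (P1 + D1 − P0) / P0 = (42.29 + 0.95 − 37.30) / 37.30 = 5.94 / 37.30 = 15.9249%
MRP = 11.7% − 5.7% = 6.00%
CAPM required = R_f + β·MRP = 5.7% + 1.936 × 6.0% = 17.3160%
α = realised − required = 15.9249% − 17.3160% = -1.39%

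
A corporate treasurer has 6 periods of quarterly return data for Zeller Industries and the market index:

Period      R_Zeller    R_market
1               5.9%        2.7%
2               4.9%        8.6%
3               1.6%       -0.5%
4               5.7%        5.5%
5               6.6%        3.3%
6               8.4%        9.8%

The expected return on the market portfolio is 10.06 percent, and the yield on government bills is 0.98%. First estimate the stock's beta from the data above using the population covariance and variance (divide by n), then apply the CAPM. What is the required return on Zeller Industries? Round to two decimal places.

4.69%

Mean R_i = (5.9 + 4.9 + 1.6 + 5.7 + 6.6 + 8.4) / 6 = 5.5167%
Mean R_m = (2.7 + 8.6 − 0.5 + 5.5 + 3.3 + 9.8) / 6 = 4.9000%
Σ(R_i − R̄_i)(R_m − R̄_m) = 30.5300  ⇒  Cov = 30.5300 / 6 = 5.0883
Σ(R_m − R̄_m)² = 74.6200  ⇒  Var(R_m) = 74.6200 / 6 = 12.4367
β = Cov / Var(R_m) = 5.0883 / 12.4367 = 0.4091
MRP = 10.06% − 0.98% = 9.08%
E(R) = R_f + β × MRP = 0.98% + 0.4091 × 9.08% = 4.69%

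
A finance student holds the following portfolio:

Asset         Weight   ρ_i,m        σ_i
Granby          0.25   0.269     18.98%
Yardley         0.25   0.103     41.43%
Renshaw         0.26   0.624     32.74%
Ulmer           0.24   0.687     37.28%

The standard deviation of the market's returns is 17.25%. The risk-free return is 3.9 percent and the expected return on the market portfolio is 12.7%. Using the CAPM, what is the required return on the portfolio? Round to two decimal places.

β_Granby = 0.269 × 18.98% / 17.25% = 0.2960
β_Yardley = 0.103 × 41.43% / 17.25% = 0.2474
β_Renshaw = 0.624 × 32.74% / 17.25% = 1.1843
β_Ulmer = 0.687 × 37.28% / 17.25% = 1.4847
β_P = Σ w_i β_i = 0.25×0.2960 + 0.25×0.2474 + 0.26×1.1843 + 0.24×1.4847 = 0.8001
MRP = 12.7% − 3.9% = 8.80%
E(R_P) = R_f + β_P × MRP = 3.9% + 0.8001 × 8.8% = 10.94%

10.94%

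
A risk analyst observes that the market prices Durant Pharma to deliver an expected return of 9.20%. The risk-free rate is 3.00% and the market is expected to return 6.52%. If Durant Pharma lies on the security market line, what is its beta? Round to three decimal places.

1.761

MRP = 6.52% − 3.00% = 3.52%
β = (E(R) − R_f) / MRP = (9.20% − 3.00%) / 3.52% = 6.20% / 3.52% = 1.761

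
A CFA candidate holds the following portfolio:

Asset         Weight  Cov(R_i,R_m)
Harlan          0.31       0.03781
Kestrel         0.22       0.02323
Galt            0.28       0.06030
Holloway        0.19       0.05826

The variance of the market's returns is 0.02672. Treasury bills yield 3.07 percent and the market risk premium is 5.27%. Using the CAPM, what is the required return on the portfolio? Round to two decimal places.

11.90%

β_Harlan = 0.03781 / 0.02672 = 1.4150
β_Kestrel = 0.02323 / 0.02672 = 0.8694
β_Galt = 0.06030 / 0.02672 = 2.2567
β_Holloway = 0.05826 / 0.02672 = 2.1804
β_P = Σ w_i β_i = 0.31×1.4150 + 0.22×0.8694 + 0.28×2.2567 + 0.19×2.1804 = 1.6761
E(R_P) = R_f + β_P × MRP = 3.07% + 1.6761 × 5.27% = 11.90%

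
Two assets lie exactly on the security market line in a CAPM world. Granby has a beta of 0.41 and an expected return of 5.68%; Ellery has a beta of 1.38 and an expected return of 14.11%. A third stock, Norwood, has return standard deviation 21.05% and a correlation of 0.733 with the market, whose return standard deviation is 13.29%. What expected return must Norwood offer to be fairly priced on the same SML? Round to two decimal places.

MRP = (14.11% − 5.68%) / (1.38 − 0.41) = 8.6907%
R_f = 5.68% − 0.41 × 8.6907% = 2.1168%
β_Norwood = ρ·σ_i/σ_m = 0.733 × 21.05 / 13.29 = 1.1610
E(R_Norwood) = R_f + β × MRP = 2.1168% + 1.1610 × 8.6907% = 12.21%

12.21%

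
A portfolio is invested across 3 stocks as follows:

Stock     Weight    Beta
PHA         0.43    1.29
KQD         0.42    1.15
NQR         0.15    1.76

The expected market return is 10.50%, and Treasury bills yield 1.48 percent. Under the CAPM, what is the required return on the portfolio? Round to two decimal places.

13.22%

β_P = Σ w_i β_i = 0.43×1.29 + 0.42×1.15 + 0.15×1.76 = 1.3017
MRP = 10.50% − 1.48% = 9.02%
E(R_P) = R_f + β_P × MRP = 1.48% + 1.3017 × 9.02% = 13.22%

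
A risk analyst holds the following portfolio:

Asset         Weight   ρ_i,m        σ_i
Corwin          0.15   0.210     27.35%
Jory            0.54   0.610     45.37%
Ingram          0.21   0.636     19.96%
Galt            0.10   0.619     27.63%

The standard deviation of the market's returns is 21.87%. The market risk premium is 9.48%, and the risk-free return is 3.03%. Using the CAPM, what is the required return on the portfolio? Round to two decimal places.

11.78%

β_Corwin = 0.210 × 27.35% / 21.87% = 0.2626
β_Jory = 0.610 × 45.37% / 21.87% = 1.2655
β_Ingram = 0.636 × 19.96% / 21.87% = 0.5805
β_Galt = 0.619 × 27.63% / 21.87% = 0.7820
β_P = Σ w_i β_i = 0.15×0.2626 + 0.54×1.2655 + 0.21×0.5805 + 0.10×0.7820 = 0.9229
E(R_P) = R_f + β_P × MRP = 3.03% + 0.9229 × 9.48% = 11.78%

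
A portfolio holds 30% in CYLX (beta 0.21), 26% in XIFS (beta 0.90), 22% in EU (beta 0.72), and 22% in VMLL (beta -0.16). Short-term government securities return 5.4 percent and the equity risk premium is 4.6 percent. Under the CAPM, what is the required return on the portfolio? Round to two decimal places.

7.33%

β_P = Σ w_i β_i = 0.30×0.21 + 0.26×0.90 + 0.22×0.72 + 0.22×-0.16 = 0.4202
E(R_P) = R_f + β_P × MRP = 5.4% + 0.4202 × 4.6% = 7.33%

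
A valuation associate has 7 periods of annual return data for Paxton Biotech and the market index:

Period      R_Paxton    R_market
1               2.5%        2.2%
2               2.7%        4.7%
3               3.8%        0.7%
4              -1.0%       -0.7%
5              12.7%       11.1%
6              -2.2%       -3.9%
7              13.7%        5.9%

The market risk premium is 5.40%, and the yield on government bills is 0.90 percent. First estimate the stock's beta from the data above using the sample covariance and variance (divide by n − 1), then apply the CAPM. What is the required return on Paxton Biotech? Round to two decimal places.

6.90%

Mean R_i = (2.5 + 2.7 + 3.8 − 1.0 + 12.7 − 2.2 + 13.7) / 7 = 4.6000%
Mean R_m = (2.2 + 4.7 + 0.7 − 0.7 + 11.1 − 3.9 + 5.9) / 7 = 2.8571%
Σ(R_i − R̄_i)(R_m − R̄_m) = 159.9300  ⇒  Cov = 159.9300 / 6 = 26.6550
Σ(R_m − R̄_m)² = 143.9971  ⇒  Var(R_m) = 143.9971 / 6 = 23.9995
β = Cov / Var(R_m) = 26.6550 / 23.9995 = 1.1106
E(R) = R_f + β × MRP = 0.90% + 1.1106 × 5.40% = 6.90%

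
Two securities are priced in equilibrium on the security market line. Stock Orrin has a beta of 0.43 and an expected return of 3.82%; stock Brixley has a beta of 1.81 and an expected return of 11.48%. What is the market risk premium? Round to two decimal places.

5.55%

Both satisfy E(R) = R_f + β·MRP, so the slope of the SML is
MRP = (11.48% − 3.82%) / (1.81 − 0.43) = 7.66% / 1.38 = 5.5507%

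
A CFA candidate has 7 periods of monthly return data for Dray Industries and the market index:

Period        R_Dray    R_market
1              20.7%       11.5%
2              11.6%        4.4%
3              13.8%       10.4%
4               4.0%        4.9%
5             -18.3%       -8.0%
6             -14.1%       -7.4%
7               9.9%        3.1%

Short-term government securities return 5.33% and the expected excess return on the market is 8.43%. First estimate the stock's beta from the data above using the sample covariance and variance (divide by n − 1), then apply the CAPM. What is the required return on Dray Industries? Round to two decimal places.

20.72%

Mean R_i = (20.7 + 11.6 + 13.8 + 4.0 − 18.3 − 14.1 + 9.9) / 7 = 3.9429%
Mean R_m = (11.5 + 4.4 + 10.4 + 4.9 − 8.0 − 7.4 + 3.1) / 7 = 2.7000%
Σ(R_i − R̄_i)(R_m − R̄_m) = 659.1200  ⇒  Cov = 659.1200 / 6 = 109.8533
Σ(R_m − R̄_m)² = 361.1200  ⇒  Var(R_m) = 361.1200 / 6 = 60.1867
β = Cov / Var(R_m) = 109.8533 / 60.1867 = 1.8252
E(R) = R_f + β × MRP = 5.33% + 1.8252 × 8.43% = 20.72%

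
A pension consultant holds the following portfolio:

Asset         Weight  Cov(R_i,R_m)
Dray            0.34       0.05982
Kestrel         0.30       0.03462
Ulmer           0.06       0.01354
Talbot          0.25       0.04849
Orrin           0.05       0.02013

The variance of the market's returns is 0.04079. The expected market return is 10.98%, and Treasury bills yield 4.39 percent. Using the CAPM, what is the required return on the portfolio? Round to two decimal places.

β_Dray = 0.05982 / 0.04079 = 1.4665
β_Kestrel = 0.03462 / 0.04079 = 0.8487
β_Ulmer = 0.01354 / 0.04079 = 0.3319
β_Talbot = 0.04849 / 0.04079 = 1.1888
β_Orrin = 0.02013 / 0.04079 = 0.4935
β_P = Σ w_i β_i = 0.34×1.4665 + 0.30×0.8487 + 0.06×0.3319 + 0.25×1.1888 + 0.05×0.4935 = 1.0950
MRP = 10.98% − 4.39% = 6.59%
E(R_P) = R_f + β_P × MRP = 4.39% + 1.0950 × 6.59% = 11.61%

11.61%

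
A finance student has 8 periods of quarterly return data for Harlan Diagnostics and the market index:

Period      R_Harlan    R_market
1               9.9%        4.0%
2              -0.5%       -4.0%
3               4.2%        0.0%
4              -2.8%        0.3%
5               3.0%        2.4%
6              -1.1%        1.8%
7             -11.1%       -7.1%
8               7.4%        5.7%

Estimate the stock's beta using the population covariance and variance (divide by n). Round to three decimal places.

1.331

Mean R_i = (9.9 − 0.5 + 4.2 − 2.8 + 3.0 − 1.1 − 11.1 + 7.4) / 8 = 1.1250%
Mean R_m = (4.0 − 4.0 + 0.0 + 0.3 + 2.4 + 1.8 − 7.1 + 5.7) / 8 = 0.3875%
Σ(R_i − R̄_i)(R_m − R̄_m) = 163.4825  ⇒  Cov = 163.4825 / 8 = 20.4353
Σ(R_m − R̄_m)² = 122.7888  ⇒  Var(R_m) = 122.7888 / 8 = 15.3486
β = Cov / Var(R_m) = 20.4353 / 15.3486 = 1.3314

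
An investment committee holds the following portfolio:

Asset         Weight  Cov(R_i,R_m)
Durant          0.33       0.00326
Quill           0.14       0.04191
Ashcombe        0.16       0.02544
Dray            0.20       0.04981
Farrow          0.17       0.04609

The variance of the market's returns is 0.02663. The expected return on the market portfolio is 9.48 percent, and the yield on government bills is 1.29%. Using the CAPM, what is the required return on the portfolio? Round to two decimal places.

β_Durant = 0.00326 / 0.02663 = 0.1224
β_Quill = 0.04191 / 0.02663 = 1.5738
β_Ashcombe = 0.02544 / 0.02663 = 0.9553
β_Dray = 0.04981 / 0.02663 = 1.8704
β_Farrow = 0.04609 / 0.02663 = 1.7308
β_P = Σ w_i β_i = 0.33×0.1224 + 0.14×1.5738 + 0.16×0.9553 + 0.20×1.8704 + 0.17×1.7308 = 1.0819
MRP = 9.48% − 1.29% = 8.19%
E(R_P) = R_f + β_P × MRP = 1.29% + 1.0819 × 8.19% = 10.15%

10.15%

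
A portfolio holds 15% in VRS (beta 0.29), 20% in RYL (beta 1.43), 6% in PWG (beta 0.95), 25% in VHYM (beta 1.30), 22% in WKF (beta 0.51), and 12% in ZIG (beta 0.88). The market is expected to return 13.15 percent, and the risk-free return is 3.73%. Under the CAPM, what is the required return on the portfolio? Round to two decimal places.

β_P = Σ w_i β_i = 0.15×0.29 + 0.20×1.43 + 0.06×0.95 + 0.25×1.30 + 0.22×0.51 + 0.12×0.88 = 0.9293
MRP = 13.15% − 3.73% = 9.42%
E(R_P) = R_f + β_P × MRP = 3.73% + 0.9293 × 9.42% = 12.48%

12.48%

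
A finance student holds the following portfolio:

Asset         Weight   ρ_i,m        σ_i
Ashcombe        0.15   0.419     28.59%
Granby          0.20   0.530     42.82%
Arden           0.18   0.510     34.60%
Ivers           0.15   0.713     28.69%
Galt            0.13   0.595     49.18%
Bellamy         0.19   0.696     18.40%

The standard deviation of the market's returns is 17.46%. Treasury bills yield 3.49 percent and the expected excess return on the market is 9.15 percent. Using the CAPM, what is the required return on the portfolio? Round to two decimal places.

13.35%

β_Ashcombe = 0.419 × 28.59% / 17.46% = 0.6861
β_Granby = 0.530 × 42.82% / 17.46% = 1.2998
β_Arden = 0.510 × 34.60% / 17.46% = 1.0107
β_Ivers = 0.713 × 28.69% / 17.46% = 1.1716
β_Galt = 0.595 × 49.18% / 17.46% = 1.6760
β_Bellamy = 0.696 × 18.40% / 17.46% = 0.7335
β_P = Σ w_i β_i = 0.15×0.6861 + 0.20×1.2998 + 0.18×1.0107 + 0.15×1.1716 + 0.13×1.6760 + 0.19×0.7335 = 1.0778
E(R_P) = R_f + β_P × MRP = 3.49% + 1.0778 × 9.15% = 13.35%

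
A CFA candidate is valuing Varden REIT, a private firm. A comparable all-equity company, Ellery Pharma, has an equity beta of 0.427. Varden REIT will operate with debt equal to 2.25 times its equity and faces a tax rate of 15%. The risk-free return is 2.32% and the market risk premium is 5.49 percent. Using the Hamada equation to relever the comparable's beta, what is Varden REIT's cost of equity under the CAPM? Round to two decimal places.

β_L = β_U × [1 + (1 − t)(D/E)] = 0.427 × [1 + (1 − 0.15) × 2.25]
    = 0.427 × [1 + 0.85 × 2.25] = 0.427 × 2.9125 = 1.2436
E(R) = R_f + β_L × MRP = 2.32% + 1.2436 × 5.49% = 9.15%

9.15%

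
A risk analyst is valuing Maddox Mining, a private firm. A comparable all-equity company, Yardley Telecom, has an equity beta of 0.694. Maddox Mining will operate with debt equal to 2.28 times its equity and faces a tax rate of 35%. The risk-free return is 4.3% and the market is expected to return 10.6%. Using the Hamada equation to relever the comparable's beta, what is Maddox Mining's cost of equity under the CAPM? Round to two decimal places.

β_L = β_U × [1 + (1 − t)(D/E)] = 0.694 × [1 + (1 − 0.35) × 2.28]
    = 0.694 × [1 + 0.65 × 2.28] = 0.694 × 2.4820 = 1.7225
MRP = 10.6% − 4.3% = 6.30%
E(R) = R_f + β_L × MRP = 4.3% + 1.7225 × 6.3% = 15.15%

15.15%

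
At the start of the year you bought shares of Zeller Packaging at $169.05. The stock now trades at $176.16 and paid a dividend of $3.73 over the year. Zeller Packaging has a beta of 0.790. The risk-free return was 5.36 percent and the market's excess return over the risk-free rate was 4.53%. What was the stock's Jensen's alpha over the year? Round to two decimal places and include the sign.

Realised HPR = (P1 + D1 − P0) / P0 = (176.16 + 3.73 − 169.05) / 169.05 = 10.84 / 169.05 = 6.4123%
CAPM required = R_f + β·MRP = 5.36% + 0.790 × 4.53% = 8.93870%
α = realised − required = 6.4123% − 8.93870% = -2.53%

-2.53%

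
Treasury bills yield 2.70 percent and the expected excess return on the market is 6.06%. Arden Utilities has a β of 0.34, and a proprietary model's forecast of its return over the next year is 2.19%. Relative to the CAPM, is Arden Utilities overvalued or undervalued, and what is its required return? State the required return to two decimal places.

Overvalued; required return 4.76%

Required return = R_f + β·MRP = 2.70% + 0.34 × 6.06% = 4.76%
Forecast 2.19% < required 4.76% → the stock plots below the SML → overvalued.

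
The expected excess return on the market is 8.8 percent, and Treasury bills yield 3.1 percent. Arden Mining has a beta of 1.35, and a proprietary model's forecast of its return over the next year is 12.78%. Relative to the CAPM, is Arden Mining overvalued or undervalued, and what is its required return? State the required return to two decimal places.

Required return = R_f + β·MRP = 3.1% + 1.35 × 8.8% = 14.98%
Forecast 12.78% < required 14.98% → the stock plots below the SML → overvalued.

Overvalued; required return 14.98%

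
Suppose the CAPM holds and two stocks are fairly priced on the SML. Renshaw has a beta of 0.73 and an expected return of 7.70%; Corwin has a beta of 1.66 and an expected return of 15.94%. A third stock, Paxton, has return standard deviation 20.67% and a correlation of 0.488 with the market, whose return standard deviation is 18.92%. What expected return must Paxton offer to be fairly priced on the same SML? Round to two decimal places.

MRP = (15.94% − 7.70%) / (1.66 − 0.73) = 8.8602%
R_f = 7.70% − 0.73 × 8.8602% = 1.2321%
β_Paxton = ρ·σ_i/σ_m = 0.488 × 20.67 / 18.92 = 0.5331
E(R_Paxton) = R_f + β × MRP = 1.2321% + 0.5331 × 8.8602% = 5.96%

5.96%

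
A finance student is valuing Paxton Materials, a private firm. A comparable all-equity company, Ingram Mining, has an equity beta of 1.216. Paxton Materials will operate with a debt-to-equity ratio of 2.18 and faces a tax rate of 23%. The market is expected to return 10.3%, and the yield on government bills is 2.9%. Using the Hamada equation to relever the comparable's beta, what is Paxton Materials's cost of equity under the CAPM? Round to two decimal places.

β_L = β_U × [1 + (1 − t)(D/E)] = 1.216 × [1 + (1 − 0.23) × 2.18]
    = 1.216 × [1 + 0.77 × 2.18] = 1.216 × 2.6786 = 3.2572
MRP = 10.3% − 2.9% = 7.40%
E(R) = R_f + β_L × MRP = 2.9% + 3.2572 × 7.4% = 27.00%

27.00%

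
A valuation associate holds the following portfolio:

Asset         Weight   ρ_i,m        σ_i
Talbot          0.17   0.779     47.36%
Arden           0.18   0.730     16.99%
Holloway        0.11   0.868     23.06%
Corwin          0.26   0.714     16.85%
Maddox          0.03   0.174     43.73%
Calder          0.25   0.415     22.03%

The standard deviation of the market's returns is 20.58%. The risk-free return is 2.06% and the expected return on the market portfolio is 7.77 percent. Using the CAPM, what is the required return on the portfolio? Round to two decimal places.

6.60%

β_Talbot = 0.779 × 47.36% / 20.58% = 1.7927
β_Arden = 0.730 × 16.99% / 20.58% = 0.6027
β_Holloway = 0.868 × 23.06% / 20.58% = 0.9726
β_Corwin = 0.714 × 16.85% / 20.58% = 0.5846
β_Maddox = 0.174 × 43.73% / 20.58% = 0.3697
β_Calder = 0.415 × 22.03% / 20.58% = 0.4442
β_P = Σ w_i β_i = 0.17×1.7927 + 0.18×0.6027 + 0.11×0.9726 + 0.26×0.5846 + 0.03×0.3697 + 0.25×0.4442 = 0.7944
MRP = 7.77% − 2.06% = 5.71%
E(R_P) = R_f + β_P × MRP = 2.06% + 0.7944 × 5.71% = 6.60%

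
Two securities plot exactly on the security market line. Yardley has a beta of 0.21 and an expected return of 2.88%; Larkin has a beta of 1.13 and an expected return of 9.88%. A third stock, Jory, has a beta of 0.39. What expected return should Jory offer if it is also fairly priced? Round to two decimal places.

MRP (SML slope) = (9.88% − 2.88%) / (1.13 − 0.21) = 7.00% / 0.92 = 7.6087%
R_f (intercept) = 2.88% − 0.21 × 7.6087% = 1.2822%
E(R_Jory) = R_f + β × MRP = 1.2822% + 0.39 × 7.6087% = 4.25%

4.25%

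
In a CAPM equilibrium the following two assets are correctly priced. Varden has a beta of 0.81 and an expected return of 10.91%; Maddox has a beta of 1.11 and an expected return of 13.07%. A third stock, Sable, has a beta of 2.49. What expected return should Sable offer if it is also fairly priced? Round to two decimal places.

23.01%

MRP (SML slope) = (13.07% − 10.91%) / (1.11 − 0.81) = 2.16% / 0.30 = 7.2000%
R_f (intercept) = 10.91% − 0.81 × 7.2000% = 5.0780%
E(R_Sable) = R_f + β × MRP = 5.0780% + 2.49 × 7.2000% = 23.01%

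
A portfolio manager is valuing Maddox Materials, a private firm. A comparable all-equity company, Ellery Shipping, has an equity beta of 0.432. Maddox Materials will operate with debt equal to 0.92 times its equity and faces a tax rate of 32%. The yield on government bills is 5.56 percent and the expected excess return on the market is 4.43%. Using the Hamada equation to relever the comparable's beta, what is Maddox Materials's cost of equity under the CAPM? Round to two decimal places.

8.67%

β_L = β_U × [1 + (1 − t)(D/E)] = 0.432 × [1 + (1 − 0.32) × 0.92]
    = 0.432 × [1 + 0.68 × 0.92] = 0.432 × 1.6256 = 0.7023
E(R) = R_f + β_L × MRP = 5.56% + 0.7023 × 4.43% = 8.67%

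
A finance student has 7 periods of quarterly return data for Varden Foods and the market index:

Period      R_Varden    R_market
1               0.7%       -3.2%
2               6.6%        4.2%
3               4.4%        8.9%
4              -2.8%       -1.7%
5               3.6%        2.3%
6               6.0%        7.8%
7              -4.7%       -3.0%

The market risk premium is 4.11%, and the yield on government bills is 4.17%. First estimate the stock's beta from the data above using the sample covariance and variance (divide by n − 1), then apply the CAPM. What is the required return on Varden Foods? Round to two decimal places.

Mean R_i = (0.7 + 6.6 + 4.4 − 2.8 + 3.6 + 6.0 − 4.7) / 7 = 1.9714%
Mean R_m = (-3.2 + 4.2 + 8.9 − 1.7 + 2.3 + 7.8 − 3.0) / 7 = 2.1857%
Σ(R_i − R̄_i)(R_m − R̄_m) = 108.4171  ⇒  Cov = 108.4171 / 6 = 18.0695
Σ(R_m − R̄_m)² = 151.6686  ⇒  Var(R_m) = 151.6686 / 6 = 25.2781
β = Cov / Var(R_m) = 18.0695 / 25.2781 = 0.7148
E(R) = R_f + β × MRP = 4.17% + 0.7148 × 4.11% = 7.11%

7.11%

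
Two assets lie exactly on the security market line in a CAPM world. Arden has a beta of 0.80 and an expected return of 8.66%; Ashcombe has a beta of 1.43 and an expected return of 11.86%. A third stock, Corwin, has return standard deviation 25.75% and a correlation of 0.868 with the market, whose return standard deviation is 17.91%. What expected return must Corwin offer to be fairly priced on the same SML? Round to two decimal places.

MRP = (11.86% − 8.66%) / (1.43 − 0.80) = 5.0794%
R_f = 8.66% − 0.80 × 5.0794% = 4.5965%
β_Corwin = ρ·σ_i/σ_m = 0.868 × 25.75 / 17.91 = 1.2480
E(R_Corwin) = R_f + β × MRP = 4.5965% + 1.2480 × 5.0794% = 10.94%

10.94%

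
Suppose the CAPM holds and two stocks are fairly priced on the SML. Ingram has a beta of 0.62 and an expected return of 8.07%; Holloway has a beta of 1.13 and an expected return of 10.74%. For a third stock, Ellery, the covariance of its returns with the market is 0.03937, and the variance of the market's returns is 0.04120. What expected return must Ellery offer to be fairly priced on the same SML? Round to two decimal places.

MRP = (10.74% − 8.07%) / (1.13 − 0.62) = 5.2353%
R_f = 8.07% − 0.62 × 5.2353% = 4.8241%
β_Ellery = Cov / Var(R_m) = 0.03937 / 0.04120 = 0.9556
E(R_Ellery) = R_f + β × MRP = 4.8241% + 0.9556 × 5.2353% = 9.83%

9.83%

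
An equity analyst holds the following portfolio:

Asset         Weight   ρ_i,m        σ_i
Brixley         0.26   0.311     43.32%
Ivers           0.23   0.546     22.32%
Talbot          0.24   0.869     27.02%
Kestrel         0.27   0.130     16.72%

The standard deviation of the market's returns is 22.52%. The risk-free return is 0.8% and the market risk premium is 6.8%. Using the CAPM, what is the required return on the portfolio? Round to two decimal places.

4.58%

β_Brixley = 0.311 × 43.32% / 22.52% = 0.5982
β_Ivers = 0.546 × 22.32% / 22.52% = 0.5412
β_Talbot = 0.869 × 27.02% / 22.52% = 1.0426
β_Kestrel = 0.130 × 16.72% / 22.52% = 0.0965
β_P = Σ w_i β_i = 0.26×0.5982 + 0.23×0.5412 + 0.24×1.0426 + 0.27×0.0965 = 0.5563
E(R_P) = R_f + β_P × MRP = 0.8% + 0.5563 × 6.8% = 4.58%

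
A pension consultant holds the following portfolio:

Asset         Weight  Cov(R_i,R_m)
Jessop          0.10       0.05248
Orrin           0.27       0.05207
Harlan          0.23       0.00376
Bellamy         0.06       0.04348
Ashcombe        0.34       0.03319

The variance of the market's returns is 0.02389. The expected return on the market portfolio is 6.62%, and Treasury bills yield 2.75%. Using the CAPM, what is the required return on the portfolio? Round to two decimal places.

β_Jessop = 0.05248 / 0.02389 = 2.1967
β_Orrin = 0.05207 / 0.02389 = 2.1796
β_Harlan = 0.00376 / 0.02389 = 0.1574
β_Bellamy = 0.04348 / 0.02389 = 1.8200
β_Ashcombe = 0.03319 / 0.02389 = 1.3893
β_P = Σ w_i β_i = 0.10×2.1967 + 0.27×2.1796 + 0.23×0.1574 + 0.06×1.8200 + 0.34×1.3893 = 1.4259
MRP = 6.62% − 2.75% = 3.87%
E(R_P) = R_f + β_P × MRP = 2.75% + 1.4259 × 3.87% = 8.27%

8.27%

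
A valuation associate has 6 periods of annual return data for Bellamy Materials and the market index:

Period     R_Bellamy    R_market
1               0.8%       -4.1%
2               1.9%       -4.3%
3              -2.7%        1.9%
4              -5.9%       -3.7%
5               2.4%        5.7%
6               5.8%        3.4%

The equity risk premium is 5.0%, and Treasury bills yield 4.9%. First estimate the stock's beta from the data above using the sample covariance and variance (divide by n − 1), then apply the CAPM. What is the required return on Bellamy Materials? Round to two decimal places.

6.93%

Mean R_i = (0.8 + 1.9 − 2.7 − 5.9 + 2.4 + 5.8) / 6 = 0.3833%
Mean R_m = (-4.1 − 4.3 + 1.9 − 3.7 + 5.7 + 3.4) / 6 = -0.1833%
Σ(R_i − R̄_i)(R_m − R̄_m) = 39.0717  ⇒  Cov = 39.0717 / 5 = 7.8143
Σ(R_m − R̄_m)² = 96.4483  ⇒  Var(R_m) = 96.4483 / 5 = 19.2897
β = Cov / Var(R_m) = 7.8143 / 19.2897 = 0.4051
E(R) = R_f + β × MRP = 4.9% + 0.4051 × 5.0% = 6.93%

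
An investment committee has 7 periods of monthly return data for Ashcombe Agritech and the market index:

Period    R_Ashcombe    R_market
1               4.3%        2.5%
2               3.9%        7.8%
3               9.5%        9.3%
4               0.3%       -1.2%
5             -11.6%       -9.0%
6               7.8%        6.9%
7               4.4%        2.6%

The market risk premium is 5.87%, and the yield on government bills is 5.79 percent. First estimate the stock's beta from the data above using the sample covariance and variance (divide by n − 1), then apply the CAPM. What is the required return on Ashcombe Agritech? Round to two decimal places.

Mean R_i = (4.3 + 3.9 + 9.5 + 0.3 − 11.6 + 7.8 + 4.4) / 7 = 2.6571%
Mean R_m = (2.5 + 7.8 + 9.3 − 1.2 − 9.0 + 6.9 + 2.6) / 7 = 2.7000%
Σ(R_i − R̄_i)(R_m − R̄_m) = 248.6000  ⇒  Cov = 248.6000 / 6 = 41.4333
Σ(R_m − R̄_m)² = 239.3600  ⇒  Var(R_m) = 239.3600 / 6 = 39.8933
β = Cov / Var(R_m) = 41.4333 / 39.8933 = 1.0386
E(R) = R_f + β × MRP = 5.79% + 1.0386 × 5.87% = 11.89%

11.89%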